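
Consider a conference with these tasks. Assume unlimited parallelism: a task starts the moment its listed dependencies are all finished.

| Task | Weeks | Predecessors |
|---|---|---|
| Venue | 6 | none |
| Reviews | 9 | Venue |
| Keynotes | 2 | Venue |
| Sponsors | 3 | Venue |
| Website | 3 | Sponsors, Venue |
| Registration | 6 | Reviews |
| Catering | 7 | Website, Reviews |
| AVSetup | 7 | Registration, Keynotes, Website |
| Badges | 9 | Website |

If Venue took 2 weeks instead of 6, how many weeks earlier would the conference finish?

Actual critical path: Venue→Reviews→Registration→AVSetup = 6+9+6+7 = 28 ⇒ 28 weeks.
Venue lies on that path, so at 2 weeks the path becomes 24 weeks.
No other chain overtakes it, so the finish is 24 weeks.
Change in finish: 24 − 28 = -4 weeks.

4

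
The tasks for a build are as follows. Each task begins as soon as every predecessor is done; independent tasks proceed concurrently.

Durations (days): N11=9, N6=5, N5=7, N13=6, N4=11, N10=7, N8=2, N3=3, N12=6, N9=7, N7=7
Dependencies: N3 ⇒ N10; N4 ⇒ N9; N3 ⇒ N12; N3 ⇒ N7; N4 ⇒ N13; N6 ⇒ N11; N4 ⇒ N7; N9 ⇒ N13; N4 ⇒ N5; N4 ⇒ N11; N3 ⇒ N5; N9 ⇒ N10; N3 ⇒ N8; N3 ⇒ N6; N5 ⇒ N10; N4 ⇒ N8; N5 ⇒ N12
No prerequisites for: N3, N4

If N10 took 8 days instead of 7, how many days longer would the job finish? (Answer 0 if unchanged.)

1

Actual critical path: N4→N5→N10 = 11+7+7 = 25 ⇒ 25 days.
N10 lies on that path, so at 8 days the path becomes 26 days.
That remains the longest chain; total 26 days.
Change in finish: 26 − 25 = +1 days.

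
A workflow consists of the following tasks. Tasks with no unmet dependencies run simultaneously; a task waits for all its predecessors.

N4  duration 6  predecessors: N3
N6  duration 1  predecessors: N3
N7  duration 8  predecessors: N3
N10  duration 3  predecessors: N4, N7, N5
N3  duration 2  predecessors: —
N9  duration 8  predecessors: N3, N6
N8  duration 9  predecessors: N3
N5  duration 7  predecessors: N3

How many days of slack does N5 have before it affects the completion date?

Critical path: N3→N7→N10 = 2+8+3 = 13, so the finish is 13 days.
The longest chain containing N5 totals 12 days.
Slack of N5 = 3 − 2 = 1 day.

1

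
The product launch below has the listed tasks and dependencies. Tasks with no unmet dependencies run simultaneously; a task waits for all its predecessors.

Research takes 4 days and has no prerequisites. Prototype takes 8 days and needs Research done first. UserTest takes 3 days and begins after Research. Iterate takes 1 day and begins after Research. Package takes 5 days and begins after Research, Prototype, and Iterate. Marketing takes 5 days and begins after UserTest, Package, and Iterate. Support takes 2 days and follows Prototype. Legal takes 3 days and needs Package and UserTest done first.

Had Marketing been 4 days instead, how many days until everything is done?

21

Critical path before the change: Research→Prototype→Package→Marketing = 4+8+5+5 = 22 giving 22 days.
Marketing lies on that path, so at 4 days the path becomes 21 days.
The critical path is still Research→Prototype→Package→Marketing; finish is now 21 days.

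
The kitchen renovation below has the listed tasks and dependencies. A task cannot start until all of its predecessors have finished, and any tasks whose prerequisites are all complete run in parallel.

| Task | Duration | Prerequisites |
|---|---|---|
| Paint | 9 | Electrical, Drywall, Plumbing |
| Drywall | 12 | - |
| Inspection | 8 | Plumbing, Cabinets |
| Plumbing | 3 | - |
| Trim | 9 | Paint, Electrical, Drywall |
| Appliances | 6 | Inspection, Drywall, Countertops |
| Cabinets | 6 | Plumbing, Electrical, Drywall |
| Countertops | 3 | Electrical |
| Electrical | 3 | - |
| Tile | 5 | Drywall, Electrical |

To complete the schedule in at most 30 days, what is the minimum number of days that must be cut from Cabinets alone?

Current finish: 32 days; target: 30.
Cabinets is on every critical path, so each day cut from Cabinets cuts the finish by one (this holds down to a finish of 30).
Need 32 − 30 = 2 days off Cabinets → Cabinets becomes 4 days, finish becomes 30.

2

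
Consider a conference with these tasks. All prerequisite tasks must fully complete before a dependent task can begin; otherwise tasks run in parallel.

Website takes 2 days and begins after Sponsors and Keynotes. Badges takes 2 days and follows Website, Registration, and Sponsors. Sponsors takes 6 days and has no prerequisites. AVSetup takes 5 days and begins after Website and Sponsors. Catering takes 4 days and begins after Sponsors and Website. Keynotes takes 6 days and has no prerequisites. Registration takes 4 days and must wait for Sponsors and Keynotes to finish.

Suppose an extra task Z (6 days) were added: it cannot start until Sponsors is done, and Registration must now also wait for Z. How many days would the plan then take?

18

Originally the plan takes 13 days.
With Z inserted, Registration now waits for max(Sponsors, Keynotes, Z).
New critical path: Sponsors→Z→Registration→Badges = 6+6+4+2 = 18 ⇒ 18 days.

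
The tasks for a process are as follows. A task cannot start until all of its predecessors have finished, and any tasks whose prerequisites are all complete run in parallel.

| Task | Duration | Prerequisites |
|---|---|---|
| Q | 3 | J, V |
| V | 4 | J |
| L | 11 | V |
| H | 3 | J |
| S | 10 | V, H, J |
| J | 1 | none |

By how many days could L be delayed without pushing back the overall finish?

0

The longest chain is J→V→L = 1+4+11 = 16; overall finish 16 days.
Longest path through L: 16 days (earliest finish 16, latest finish 16).
Slack of L = 5 − 5 = 0 days.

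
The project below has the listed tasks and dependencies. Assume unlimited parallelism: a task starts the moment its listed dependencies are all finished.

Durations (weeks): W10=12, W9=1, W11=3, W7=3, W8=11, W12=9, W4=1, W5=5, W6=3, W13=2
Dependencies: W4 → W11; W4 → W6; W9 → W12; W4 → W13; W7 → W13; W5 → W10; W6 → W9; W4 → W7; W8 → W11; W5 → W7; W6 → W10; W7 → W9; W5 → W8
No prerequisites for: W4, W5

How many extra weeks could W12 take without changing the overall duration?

1

The longest chain is W5→W8→W11 = 5+11+3 = 19; overall finish 19 weeks.
The longest chain containing W12 totals 18 weeks.
Float = 19 − 18 = 1.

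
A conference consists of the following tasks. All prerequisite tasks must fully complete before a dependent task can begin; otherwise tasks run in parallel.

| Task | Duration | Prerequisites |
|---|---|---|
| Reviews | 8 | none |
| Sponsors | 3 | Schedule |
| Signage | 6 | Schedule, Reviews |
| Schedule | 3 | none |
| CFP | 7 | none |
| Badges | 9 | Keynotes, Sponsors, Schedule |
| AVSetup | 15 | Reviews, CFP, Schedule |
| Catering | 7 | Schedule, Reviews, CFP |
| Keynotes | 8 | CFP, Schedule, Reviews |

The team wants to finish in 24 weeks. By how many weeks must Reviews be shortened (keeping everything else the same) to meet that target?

1

Current finish: 25 weeks; target: 24.
Reviews is on every critical path, so each week cut from Reviews cuts the finish by one (this holds down to a finish of 24).
Need 25 − 24 = 1 week off Reviews → Reviews becomes 7 weeks, finish becomes 24.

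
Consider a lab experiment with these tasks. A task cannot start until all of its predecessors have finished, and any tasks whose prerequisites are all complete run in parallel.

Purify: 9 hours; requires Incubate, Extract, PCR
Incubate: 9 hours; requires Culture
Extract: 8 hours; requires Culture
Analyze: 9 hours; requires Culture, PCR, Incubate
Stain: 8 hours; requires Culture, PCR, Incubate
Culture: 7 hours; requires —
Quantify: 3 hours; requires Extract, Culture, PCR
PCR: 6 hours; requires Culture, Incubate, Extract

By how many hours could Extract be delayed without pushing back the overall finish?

1

The longest chain is Culture→Incubate→PCR→Purify = 7+9+6+9 = 31; overall finish 31 hours.
Extract finishes as early as 15 and must finish by 16.
So Extract can slip 16 − 15 = 1 hour.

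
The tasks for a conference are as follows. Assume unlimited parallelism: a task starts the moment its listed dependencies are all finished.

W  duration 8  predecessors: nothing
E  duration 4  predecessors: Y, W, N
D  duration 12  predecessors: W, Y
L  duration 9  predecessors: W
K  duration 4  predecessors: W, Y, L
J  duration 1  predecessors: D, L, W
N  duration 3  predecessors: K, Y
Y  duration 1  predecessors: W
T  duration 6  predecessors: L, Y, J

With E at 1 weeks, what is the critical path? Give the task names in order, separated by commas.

W, Y, D, J, T

Critical path before the change: W→L→K→N→E = 8+9+4+3+4 = 28 giving 28 weeks.
Since E is critical, the -3 change carries straight to that chain (now 25 weeks).
New critical path: W→Y→D→J→T = 8+1+12+1+6 = 28 ⇒ 28 weeks.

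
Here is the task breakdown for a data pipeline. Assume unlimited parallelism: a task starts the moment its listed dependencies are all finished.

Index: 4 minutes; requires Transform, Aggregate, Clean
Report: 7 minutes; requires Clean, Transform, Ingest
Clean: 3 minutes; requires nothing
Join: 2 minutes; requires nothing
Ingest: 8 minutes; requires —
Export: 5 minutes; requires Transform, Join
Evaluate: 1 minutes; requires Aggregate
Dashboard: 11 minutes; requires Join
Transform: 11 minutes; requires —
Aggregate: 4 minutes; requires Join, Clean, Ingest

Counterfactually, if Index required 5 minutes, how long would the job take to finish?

As given, the longest chain is Transform→Report = 11+7 = 18, so the finish is 18 minutes.
The longest path through Index is only 16 minutes, so Index has float 2.
No other chain overtakes it, so the finish is 18 minutes.

18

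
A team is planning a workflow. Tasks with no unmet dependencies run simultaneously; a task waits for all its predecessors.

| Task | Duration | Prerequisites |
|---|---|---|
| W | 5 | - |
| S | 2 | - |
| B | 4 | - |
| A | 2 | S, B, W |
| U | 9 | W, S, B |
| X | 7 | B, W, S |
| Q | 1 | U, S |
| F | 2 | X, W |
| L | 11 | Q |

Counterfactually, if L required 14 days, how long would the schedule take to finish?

29

The binding path is W→U→Q→L = 5+9+1+11 = 26; finish at 26 days.
L lies on that path, so at 14 days the path becomes 29 days.
That remains the longest chain; total 29 days.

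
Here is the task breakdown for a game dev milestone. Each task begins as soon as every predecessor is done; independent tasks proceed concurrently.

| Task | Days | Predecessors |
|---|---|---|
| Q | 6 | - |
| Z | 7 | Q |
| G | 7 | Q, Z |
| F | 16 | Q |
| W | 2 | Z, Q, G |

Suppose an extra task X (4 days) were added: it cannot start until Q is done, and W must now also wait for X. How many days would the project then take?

22

Originally the project takes 22 days.
With X inserted, W now waits for max(Z, Q, G, X).
New critical path: Q→Z→G→W = 6+7+7+2 = 22 ⇒ 22 days.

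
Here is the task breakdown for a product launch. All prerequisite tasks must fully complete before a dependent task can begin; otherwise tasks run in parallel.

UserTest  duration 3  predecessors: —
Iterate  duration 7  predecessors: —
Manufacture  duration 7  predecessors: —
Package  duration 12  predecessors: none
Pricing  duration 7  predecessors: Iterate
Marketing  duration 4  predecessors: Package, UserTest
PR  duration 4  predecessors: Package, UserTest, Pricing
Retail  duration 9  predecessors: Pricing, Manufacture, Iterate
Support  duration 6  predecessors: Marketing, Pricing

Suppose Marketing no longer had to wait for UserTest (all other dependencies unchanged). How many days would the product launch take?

Original critical path: Iterate→Pricing→Retail = 7+7+9 = 23 ⇒ 23 days.
Dropping UserTest→Marketing doesn't change Marketing's earliest start (12); another predecessor still binds.
After: Iterate→Pricing→Retail = 7+7+9 = 23 → 23 days.

23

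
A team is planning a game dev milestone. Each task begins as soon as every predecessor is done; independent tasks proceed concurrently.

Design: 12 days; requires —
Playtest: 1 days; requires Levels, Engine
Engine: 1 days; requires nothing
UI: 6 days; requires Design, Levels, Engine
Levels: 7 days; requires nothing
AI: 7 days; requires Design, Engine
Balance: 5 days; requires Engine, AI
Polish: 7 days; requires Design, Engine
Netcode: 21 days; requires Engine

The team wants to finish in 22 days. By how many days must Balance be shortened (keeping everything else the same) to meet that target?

Current finish: 24 days; target: 22.
Balance is on every critical path, so each day cut from Balance cuts the finish by one (this holds down to a finish of 22).
Need 24 − 22 = 2 days off Balance → Balance becomes 3 days, finish becomes 22.

2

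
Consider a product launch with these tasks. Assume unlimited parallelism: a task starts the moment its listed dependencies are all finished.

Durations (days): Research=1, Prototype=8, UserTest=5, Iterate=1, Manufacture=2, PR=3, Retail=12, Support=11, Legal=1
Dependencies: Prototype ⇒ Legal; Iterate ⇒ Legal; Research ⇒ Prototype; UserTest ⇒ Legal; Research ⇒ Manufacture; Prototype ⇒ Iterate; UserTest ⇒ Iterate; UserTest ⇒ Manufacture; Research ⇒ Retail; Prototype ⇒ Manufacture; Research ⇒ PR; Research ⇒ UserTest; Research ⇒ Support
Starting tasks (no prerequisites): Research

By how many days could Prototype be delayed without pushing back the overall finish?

2

The longest chain is Research→Retail = 1+12 = 13; overall finish 13 days.
Longest path through Prototype: 11 days (earliest finish 9, latest finish 11).
Float = 13 − 11 = 2.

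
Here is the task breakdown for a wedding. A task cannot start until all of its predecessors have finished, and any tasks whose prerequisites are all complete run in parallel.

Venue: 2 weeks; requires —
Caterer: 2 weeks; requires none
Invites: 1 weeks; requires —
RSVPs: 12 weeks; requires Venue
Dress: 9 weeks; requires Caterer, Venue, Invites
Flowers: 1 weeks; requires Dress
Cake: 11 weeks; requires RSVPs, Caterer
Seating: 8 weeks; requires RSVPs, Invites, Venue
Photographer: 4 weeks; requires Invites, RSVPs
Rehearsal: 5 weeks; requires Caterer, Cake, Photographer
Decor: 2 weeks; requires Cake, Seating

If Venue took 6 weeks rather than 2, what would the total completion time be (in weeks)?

The binding path is Venue→RSVPs→Cake→Rehearsal = 2+12+11+5 = 30; finish at 30 weeks.
Venue is on the critical path; changing it to 6 makes that path 34 weeks.
The critical path is still Venue→RSVPs→Cake→Rehearsal; finish is now 34 weeks.

34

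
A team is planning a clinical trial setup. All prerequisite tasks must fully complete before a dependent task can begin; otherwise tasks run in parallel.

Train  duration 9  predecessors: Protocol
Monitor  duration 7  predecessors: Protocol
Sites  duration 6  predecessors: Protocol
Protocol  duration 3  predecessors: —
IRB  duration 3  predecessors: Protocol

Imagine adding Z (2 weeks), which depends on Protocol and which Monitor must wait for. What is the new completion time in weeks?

Originally the job takes 12 weeks.
With Z inserted, Monitor now waits for max(Protocol, Z).
New critical path: Protocol→Z→Monitor = 3+2+7 = 12 ⇒ 12 weeks.

12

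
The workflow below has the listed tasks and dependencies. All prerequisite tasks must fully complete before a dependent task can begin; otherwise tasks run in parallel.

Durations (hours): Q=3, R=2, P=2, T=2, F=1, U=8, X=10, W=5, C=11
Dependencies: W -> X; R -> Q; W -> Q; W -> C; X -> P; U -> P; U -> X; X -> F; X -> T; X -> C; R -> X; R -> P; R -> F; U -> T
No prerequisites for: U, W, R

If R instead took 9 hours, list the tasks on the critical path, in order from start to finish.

R, X, C

As given, the longest chain is U→X→C = 8+10+11 = 29, so the finish is 29 hours.
R is off the critical path — its longest chain is 23 hours, giving 6 of slack.
The binding chain switches to R→X→C = 9+10+11 = 30; finish 30 hours.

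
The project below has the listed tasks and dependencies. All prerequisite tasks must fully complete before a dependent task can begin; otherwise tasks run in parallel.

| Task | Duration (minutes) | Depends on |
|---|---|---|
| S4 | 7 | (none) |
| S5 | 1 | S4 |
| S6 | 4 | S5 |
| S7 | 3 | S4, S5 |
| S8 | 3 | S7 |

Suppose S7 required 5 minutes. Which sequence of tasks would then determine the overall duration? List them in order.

Actual critical path: S4→S5→S7→S8 = 7+1+3+3 = 14 ⇒ 14 minutes.
S7 is on the critical path; changing it to 5 makes that path 16 minutes.
That remains the longest chain; total 16 minutes.

S4, S5, S7, S8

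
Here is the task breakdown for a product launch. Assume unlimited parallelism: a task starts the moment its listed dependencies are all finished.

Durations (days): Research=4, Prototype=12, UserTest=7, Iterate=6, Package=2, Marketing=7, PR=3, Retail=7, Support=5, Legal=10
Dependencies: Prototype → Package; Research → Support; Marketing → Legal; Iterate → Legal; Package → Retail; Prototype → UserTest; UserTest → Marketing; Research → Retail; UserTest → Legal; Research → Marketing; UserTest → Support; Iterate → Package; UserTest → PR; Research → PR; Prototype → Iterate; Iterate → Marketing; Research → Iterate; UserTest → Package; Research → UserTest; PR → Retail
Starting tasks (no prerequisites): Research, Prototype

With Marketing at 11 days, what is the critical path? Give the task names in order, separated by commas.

Critical path before the change: Prototype→UserTest→Marketing→Legal = 12+7+7+10 = 36 giving 36 days.
Marketing is on the critical path; changing it to 11 makes that path 40 days.
That remains the longest chain; total 40 days.

Prototype, UserTest, Marketing, Legal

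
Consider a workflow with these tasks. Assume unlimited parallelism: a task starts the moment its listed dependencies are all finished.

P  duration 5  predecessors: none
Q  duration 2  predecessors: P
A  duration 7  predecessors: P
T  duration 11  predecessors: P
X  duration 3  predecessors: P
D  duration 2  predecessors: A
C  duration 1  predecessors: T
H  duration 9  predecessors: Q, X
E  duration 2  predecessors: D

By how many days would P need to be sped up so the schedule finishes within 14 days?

Current finish: 17 days; target: 14.
P is on every critical path, so each day cut from P cuts the finish by one (this holds down to a finish of 13).
Need 17 − 14 = 3 days off P → P becomes 2 days, finish becomes 14.

3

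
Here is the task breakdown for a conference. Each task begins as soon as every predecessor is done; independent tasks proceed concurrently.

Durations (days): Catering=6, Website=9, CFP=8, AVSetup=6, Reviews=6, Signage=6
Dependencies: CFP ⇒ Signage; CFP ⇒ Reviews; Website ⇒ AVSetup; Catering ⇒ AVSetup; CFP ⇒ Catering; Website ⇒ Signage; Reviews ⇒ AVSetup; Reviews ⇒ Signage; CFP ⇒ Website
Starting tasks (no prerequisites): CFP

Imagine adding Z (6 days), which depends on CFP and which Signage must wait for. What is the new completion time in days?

Originally the job takes 23 days.
With Z inserted, Signage now waits for max(CFP, Website, Reviews, Z).
New critical path: CFP→Website→AVSetup = 8+9+6 = 23 ⇒ 23 days.

23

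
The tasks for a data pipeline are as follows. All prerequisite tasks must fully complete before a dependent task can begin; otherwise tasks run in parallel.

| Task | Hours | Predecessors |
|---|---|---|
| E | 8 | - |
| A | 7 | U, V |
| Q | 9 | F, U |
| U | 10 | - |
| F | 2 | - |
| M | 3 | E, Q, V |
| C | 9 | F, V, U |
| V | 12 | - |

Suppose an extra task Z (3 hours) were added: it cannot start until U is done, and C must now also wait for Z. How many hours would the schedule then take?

22

Originally the schedule takes 22 hours.
With Z inserted, C now waits for max(F, V, U, Z).
New critical path: U→Z→C = 10+3+9 = 22 ⇒ 22 hours.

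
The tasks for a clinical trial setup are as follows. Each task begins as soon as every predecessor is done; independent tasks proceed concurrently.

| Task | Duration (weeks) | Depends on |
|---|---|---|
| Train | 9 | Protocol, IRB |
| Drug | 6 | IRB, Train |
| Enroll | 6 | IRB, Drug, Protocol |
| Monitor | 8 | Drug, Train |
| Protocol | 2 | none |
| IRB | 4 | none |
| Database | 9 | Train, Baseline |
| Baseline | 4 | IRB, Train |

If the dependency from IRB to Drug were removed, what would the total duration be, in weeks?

Original critical path: IRB→Train→Drug→Monitor = 4+9+6+8 = 27 ⇒ 27 weeks.
Dropping IRB→Drug doesn't change Drug's earliest start (13); another predecessor still binds.
New critical path: IRB→Train→Drug→Monitor = 4+9+6+8 = 27 ⇒ 27 weeks.

27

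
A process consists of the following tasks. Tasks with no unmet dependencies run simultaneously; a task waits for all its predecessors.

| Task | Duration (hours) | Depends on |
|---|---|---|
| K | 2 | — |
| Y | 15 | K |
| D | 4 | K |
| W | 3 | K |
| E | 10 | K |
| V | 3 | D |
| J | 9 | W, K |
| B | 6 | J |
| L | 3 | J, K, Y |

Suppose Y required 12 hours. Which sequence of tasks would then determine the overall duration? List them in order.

K, W, J, B

Critical path before the change: K→Y→L = 2+15+3 = 20 giving 20 hours.
Y lies on that path, so at 12 hours the path becomes 17 hours.
The binding chain switches to K→W→J→B = 2+3+9+6 = 20; finish 20 hours.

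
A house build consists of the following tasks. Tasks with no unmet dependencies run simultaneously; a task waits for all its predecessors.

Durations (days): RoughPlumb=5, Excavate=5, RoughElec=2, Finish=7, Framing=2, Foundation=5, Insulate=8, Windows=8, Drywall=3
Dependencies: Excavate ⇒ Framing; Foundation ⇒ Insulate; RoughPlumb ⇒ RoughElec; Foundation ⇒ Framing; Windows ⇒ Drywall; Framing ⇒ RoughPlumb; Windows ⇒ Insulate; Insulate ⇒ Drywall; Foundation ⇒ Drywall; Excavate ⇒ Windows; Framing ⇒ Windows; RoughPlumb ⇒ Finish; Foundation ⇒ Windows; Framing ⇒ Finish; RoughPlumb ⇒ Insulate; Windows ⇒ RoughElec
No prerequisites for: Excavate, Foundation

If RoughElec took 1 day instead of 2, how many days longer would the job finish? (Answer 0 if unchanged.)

0

Critical path before the change: Excavate→Framing→Windows→Insulate→Drywall = 5+2+8+8+3 = 26 giving 26 days.
The longest path through RoughElec is only 17 days, so RoughElec has float 9.
That remains the longest chain; total 26 days.
Change in finish: 26 − 26 = +0 days.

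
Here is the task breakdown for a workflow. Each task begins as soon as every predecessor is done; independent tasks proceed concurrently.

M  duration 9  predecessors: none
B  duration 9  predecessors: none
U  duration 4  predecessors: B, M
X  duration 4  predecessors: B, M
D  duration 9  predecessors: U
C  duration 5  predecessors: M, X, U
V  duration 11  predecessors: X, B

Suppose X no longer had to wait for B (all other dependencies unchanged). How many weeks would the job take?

24

Original critical path: M→X→V = 9+4+11 = 24 ⇒ 24 weeks.
Dropping B→X doesn't change X's earliest start (9); another predecessor still binds.
After: M→X→V = 9+4+11 = 24 → 24 weeks.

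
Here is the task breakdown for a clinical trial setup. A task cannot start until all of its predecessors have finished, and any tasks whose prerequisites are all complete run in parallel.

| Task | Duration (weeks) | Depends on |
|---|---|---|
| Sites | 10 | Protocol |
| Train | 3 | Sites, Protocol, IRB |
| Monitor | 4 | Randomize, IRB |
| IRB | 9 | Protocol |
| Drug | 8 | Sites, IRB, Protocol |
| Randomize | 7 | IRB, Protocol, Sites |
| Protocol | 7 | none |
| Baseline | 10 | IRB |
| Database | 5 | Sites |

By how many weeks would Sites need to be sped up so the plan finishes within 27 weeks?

1

Current finish: 28 weeks; target: 27.
Sites is on every critical path, so each week cut from Sites cuts the finish by one (this holds down to a finish of 27).
Need 28 − 27 = 1 week off Sites → Sites becomes 9 weeks, finish becomes 27.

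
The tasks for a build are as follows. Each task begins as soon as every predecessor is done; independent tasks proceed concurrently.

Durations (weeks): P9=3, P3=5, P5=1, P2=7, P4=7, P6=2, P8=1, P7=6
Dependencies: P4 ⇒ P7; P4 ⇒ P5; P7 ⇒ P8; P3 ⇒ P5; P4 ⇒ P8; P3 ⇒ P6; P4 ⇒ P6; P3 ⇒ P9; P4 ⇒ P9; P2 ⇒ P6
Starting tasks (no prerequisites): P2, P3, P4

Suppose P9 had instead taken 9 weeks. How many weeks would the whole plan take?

16

Actual critical path: P4→P7→P8 = 7+6+1 = 14 ⇒ 14 weeks.
The longest path through P9 is only 10 weeks, so P9 has float 4.
New critical path: P4→P9 = 7+9 = 16 ⇒ 16 weeks.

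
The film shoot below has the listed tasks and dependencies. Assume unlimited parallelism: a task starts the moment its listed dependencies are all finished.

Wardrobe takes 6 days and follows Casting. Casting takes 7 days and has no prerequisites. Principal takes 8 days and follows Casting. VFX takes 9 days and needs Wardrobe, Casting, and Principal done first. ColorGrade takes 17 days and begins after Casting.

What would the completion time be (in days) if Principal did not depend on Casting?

24

With the dependency in place, Casting→Principal→VFX = 7+8+9 = 24 sets the finish at 24 days.
Without Casting→Principal, Principal's earliest start moves from 7 to 0.
After: Casting→ColorGrade = 7+17 = 24 → 24 days.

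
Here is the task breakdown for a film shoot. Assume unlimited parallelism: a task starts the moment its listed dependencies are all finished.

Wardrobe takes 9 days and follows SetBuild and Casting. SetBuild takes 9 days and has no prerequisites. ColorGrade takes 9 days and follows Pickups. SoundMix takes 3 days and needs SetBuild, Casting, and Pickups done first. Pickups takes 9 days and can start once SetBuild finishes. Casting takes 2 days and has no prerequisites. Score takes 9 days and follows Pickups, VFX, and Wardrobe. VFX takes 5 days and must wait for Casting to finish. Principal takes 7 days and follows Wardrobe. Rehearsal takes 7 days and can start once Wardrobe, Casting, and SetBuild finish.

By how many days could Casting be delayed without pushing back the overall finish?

The longest chain is SetBuild→Wardrobe→Score = 9+9+9 = 27; overall finish 27 days.
Casting finishes as early as 2 and must finish by 9.
Slack of Casting = 7 − 0 = 7 days.

7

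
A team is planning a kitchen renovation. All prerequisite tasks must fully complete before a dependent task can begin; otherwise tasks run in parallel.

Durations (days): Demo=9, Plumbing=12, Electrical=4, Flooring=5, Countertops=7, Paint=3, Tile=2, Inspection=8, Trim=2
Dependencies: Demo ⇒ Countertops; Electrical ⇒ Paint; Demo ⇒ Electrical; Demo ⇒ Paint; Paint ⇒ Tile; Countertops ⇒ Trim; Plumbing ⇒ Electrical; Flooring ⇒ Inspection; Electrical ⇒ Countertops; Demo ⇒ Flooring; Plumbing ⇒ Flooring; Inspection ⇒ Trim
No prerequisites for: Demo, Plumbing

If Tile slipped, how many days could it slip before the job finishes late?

The longest chain is Plumbing→Flooring→Inspection→Trim = 12+5+8+2 = 27; overall finish 27 days.
Tile finishes as early as 21 and must finish by 27.
So Tile can slip 27 − 21 = 6 days.

6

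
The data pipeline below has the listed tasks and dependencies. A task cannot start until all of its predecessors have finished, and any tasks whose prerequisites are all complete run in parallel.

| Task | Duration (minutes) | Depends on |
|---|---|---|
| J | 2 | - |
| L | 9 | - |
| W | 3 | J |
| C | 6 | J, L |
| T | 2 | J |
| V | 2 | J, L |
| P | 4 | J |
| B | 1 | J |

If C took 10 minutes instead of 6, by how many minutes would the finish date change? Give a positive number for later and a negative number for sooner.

The binding path is L→C = 9+6 = 15; finish at 15 minutes.
C lies on that path, so at 10 minutes the path becomes 19 minutes.
The critical path is still L→C; finish is now 19 minutes.
Change in finish: 19 − 15 = +4 minutes.

4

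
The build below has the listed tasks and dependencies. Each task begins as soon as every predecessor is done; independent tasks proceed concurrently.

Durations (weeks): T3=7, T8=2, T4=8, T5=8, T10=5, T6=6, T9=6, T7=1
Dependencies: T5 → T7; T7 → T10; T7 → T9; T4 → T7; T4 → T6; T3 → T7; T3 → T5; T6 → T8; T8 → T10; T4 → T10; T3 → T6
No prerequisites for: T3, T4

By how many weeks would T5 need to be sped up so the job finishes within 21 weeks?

Current finish: 22 weeks; target: 21.
T5 is on every critical path, so each week cut from T5 cuts the finish by one (this holds down to a finish of 21).
Need 22 − 21 = 1 week off T5 → T5 becomes 7 weeks, finish becomes 21.

1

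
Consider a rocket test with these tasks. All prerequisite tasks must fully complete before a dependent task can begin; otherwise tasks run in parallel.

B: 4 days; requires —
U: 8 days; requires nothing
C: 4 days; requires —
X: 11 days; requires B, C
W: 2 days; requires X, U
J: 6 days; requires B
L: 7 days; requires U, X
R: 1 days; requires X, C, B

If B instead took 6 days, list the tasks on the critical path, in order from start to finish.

Baseline: B→X→L = 4+11+7 = 22 → 22 days.
B lies on that path, so at 6 days the path becomes 24 days.
The critical path is still B→X→L; finish is now 24 days.

B, X, L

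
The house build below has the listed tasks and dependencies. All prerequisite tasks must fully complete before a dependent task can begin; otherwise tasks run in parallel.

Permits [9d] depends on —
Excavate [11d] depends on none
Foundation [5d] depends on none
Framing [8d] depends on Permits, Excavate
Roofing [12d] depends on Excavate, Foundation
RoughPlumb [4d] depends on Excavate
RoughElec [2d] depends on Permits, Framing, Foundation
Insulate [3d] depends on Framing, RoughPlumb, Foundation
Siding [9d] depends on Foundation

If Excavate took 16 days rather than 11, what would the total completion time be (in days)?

Critical path before the change: Excavate→Roofing = 11+12 = 23 giving 23 days.
Excavate lies on that path, so at 16 days the path becomes 28 days.
The critical path is still Excavate→Roofing; finish is now 28 days.

28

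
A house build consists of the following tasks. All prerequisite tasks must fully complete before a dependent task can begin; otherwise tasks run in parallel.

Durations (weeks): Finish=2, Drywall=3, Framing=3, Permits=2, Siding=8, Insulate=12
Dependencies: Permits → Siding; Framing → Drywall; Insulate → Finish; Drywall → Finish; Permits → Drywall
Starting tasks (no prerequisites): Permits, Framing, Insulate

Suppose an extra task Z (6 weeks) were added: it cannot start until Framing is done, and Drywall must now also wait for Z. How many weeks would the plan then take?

Originally the plan takes 14 weeks.
With Z inserted, Drywall now waits for max(Framing, Permits, Z).
New critical path: Framing→Z→Drywall→Finish = 3+6+3+2 = 14 ⇒ 14 weeks.

14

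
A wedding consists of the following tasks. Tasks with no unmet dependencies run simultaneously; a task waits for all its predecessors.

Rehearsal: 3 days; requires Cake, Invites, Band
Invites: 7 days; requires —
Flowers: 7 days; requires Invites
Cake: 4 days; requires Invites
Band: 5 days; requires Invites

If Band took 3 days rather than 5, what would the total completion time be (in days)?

14

Actual critical path: Invites→Band→Rehearsal = 7+5+3 = 15 ⇒ 15 days.
Band is on the critical path; changing it to 3 makes that path 13 days.
New critical path: Invites→Flowers = 7+7 = 14 ⇒ 14 days.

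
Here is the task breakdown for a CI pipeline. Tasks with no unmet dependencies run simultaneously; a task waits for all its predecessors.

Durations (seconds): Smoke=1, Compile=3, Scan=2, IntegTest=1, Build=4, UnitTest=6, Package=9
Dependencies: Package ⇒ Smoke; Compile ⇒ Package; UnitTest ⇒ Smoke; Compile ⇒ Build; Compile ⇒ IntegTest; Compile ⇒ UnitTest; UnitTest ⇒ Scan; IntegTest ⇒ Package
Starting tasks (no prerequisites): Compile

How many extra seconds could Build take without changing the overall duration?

7

Critical path: Compile→IntegTest→Package→Smoke = 3+1+9+1 = 14, so the finish is 14 seconds.
The longest chain containing Build totals 7 seconds.
Float = 14 − 7 = 7.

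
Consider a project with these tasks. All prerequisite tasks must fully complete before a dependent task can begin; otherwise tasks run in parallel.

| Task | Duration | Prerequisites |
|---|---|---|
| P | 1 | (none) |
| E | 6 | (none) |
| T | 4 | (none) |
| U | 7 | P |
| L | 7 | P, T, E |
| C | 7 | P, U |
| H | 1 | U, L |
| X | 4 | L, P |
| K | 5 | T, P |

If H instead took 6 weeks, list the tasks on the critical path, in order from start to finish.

E, L, H

The binding path is E→L→X = 6+7+4 = 17; finish at 17 weeks.
H has 3 weeks of float (longest path through it is 14).
Now E→L→H = 6+7+6 = 19 is longest, so the finish becomes 19 weeks.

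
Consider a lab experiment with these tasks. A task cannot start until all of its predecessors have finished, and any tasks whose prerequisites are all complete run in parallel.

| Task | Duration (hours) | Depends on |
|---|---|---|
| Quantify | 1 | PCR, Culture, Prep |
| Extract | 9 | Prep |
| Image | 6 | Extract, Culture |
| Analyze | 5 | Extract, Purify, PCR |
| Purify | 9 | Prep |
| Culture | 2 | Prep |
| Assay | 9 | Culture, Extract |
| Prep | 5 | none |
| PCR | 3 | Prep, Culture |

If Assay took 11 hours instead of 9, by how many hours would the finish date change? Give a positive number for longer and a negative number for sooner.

The binding path is Prep→Extract→Assay = 5+9+9 = 23; finish at 23 hours.
Assay is on the critical path; changing it to 11 makes that path 25 hours.
The critical path is still Prep→Extract→Assay; finish is now 25 hours.
Change in finish: 25 − 23 = +2 hours.

2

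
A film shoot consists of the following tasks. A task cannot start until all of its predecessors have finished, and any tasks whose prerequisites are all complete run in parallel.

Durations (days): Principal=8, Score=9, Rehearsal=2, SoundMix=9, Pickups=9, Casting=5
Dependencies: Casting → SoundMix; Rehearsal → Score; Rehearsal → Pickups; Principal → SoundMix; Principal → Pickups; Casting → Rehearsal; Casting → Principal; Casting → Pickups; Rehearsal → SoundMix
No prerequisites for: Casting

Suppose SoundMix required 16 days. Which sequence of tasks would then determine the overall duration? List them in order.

Casting, Principal, SoundMix

The binding path is Casting→Principal→SoundMix = 5+8+9 = 22; finish at 22 days.
Since SoundMix is critical, the +7 change carries straight to that chain (now 29 days).
No other chain overtakes it, so the finish is 29 days.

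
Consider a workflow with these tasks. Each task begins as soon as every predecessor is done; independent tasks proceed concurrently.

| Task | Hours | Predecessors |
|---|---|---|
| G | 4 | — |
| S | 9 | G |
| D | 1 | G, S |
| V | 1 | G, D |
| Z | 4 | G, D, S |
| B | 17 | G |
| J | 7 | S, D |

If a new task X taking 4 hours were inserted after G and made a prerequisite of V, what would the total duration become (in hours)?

21

Originally the schedule takes 21 hours.
With X inserted, V now waits for max(G, D, X).
New critical path: G→S→D→J = 4+9+1+7 = 21 ⇒ 21 hours.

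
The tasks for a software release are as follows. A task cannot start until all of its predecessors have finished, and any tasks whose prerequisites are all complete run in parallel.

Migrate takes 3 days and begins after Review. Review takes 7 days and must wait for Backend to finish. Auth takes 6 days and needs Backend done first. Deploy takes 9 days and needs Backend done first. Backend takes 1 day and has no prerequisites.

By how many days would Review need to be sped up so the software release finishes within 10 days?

Current finish: 11 days; target: 10.
Review is on every critical path, so each day cut from Review cuts the finish by one (this holds down to a finish of 10).
Need 11 − 10 = 1 day off Review → Review becomes 6 days, finish becomes 10.

1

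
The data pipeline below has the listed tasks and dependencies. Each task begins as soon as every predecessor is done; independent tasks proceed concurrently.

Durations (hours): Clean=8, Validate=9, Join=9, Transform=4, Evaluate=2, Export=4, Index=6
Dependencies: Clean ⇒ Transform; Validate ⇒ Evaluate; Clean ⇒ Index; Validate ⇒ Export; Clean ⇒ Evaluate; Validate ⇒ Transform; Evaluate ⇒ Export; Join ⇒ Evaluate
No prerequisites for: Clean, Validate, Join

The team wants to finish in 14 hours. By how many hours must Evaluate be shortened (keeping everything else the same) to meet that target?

Current finish: 15 hours; target: 14.
Evaluate is on every critical path, so each hour cut from Evaluate cuts the finish by one (this holds down to a finish of 14).
Need 15 − 14 = 1 hour off Evaluate → Evaluate becomes 1 hour, finish becomes 14.

1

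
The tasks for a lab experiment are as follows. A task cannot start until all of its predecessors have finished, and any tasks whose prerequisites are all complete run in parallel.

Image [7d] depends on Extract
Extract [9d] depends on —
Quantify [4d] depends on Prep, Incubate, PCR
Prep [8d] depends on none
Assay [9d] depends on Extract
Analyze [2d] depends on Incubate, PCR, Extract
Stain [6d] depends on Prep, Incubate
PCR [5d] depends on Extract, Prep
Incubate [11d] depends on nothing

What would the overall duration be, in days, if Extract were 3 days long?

17

Critical path before the change: Extract→PCR→Quantify = 9+5+4 = 18 giving 18 days.
Since Extract is critical, the -6 change carries straight to that chain (now 12 days).
The binding chain switches to Prep→PCR→Quantify = 8+5+4 = 17; finish 17 days.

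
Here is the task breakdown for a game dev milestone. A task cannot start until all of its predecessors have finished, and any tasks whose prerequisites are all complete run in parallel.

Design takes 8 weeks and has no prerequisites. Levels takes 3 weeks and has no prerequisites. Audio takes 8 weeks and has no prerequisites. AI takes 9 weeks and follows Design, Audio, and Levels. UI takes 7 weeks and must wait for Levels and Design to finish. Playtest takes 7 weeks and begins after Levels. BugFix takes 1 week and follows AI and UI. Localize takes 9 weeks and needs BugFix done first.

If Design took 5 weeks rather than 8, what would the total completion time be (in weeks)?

As given, the longest chain is Design→AI→BugFix→Localize = 8+9+1+9 = 27, so the finish is 27 weeks.
Design is on the critical path; changing it to 5 makes that path 24 weeks.
New critical path: Audio→AI→BugFix→Localize = 8+9+1+9 = 27 ⇒ 27 weeks.

27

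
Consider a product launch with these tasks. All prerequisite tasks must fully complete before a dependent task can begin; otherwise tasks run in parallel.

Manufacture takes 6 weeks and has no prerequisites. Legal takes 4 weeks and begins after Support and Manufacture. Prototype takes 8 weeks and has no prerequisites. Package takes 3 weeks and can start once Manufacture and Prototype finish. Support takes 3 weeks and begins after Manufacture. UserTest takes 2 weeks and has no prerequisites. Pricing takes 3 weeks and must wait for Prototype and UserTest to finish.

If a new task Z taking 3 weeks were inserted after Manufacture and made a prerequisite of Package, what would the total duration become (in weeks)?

Originally the plan takes 13 weeks.
With Z inserted, Package now waits for max(Manufacture, Prototype, Z).
New critical path: Manufacture→Support→Legal = 6+3+4 = 13 ⇒ 13 weeks.

13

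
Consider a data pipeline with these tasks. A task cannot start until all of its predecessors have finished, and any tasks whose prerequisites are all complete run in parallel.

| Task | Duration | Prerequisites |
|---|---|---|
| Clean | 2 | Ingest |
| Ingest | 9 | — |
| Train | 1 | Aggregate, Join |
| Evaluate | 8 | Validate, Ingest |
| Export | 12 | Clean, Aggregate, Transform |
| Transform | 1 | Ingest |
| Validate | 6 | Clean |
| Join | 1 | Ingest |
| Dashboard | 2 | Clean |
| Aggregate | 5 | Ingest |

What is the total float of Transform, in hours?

The longest chain is Ingest→Aggregate→Export = 9+5+12 = 26; overall finish 26 hours.
Longest path through Transform: 22 hours (earliest finish 10, latest finish 14).
Slack of Transform = 13 − 9 = 4 hours.

4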